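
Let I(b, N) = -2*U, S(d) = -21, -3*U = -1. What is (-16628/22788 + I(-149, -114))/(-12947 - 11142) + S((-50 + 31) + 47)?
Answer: -2881927738/137235033 ≈ -21.000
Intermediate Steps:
U = 1/3 (U = -1/3*(-1) = 1/3 ≈ 0.33333)
I(b, N) = -2/3 (I(b, N) = -2*1/3 = -2/3)
(-16628/22788 + I(-149, -114))/(-12947 - 11142) + S((-50 + 31) + 47) = (-16628/22788 - 2/3)/(-12947 - 11142) - 21 = (-16628*1/22788 - 2/3)/(-24089) - 21 = (-4157/5697 - 2/3)*(-1/24089) - 21 = -7955/5697*(-1/24089) - 21 = 7955/137235033 - 21 = -2881927738/137235033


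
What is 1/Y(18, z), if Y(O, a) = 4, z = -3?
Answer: 1/4 ≈ 0.25000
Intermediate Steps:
1/Y(18, z) = 1/4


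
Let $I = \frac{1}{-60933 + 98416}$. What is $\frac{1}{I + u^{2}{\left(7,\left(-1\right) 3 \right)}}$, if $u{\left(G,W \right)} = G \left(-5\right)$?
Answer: $\frac{37483}{45916676} \approx 0.00081633$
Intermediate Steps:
$u{\left(G,W \right)} = - 5 G$
$I = \frac{1}{37483} \approx 2.6679 \cdot 10^{-5}$
$\frac{1}{I + u^{2}{\left(7,\left(-1\right) 3 \right)}} = \frac{1}{\frac{1}{37483} + \left(\left(-5\right) 7\right)^{2}} = \frac{1}{\frac{1}{37483} + \left(-35\right)^{2}} = \frac{1}{\frac{1}{37483} + 1225} = \frac{1}{\frac{45916676}{37483}} = \frac{37483}{45916676}$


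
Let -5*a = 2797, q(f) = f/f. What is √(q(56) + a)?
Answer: 2*I*√3490/5 ≈ 23.63*I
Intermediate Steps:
q(f) = 1
a = -2797/5 (a = -⅕*2797 = -2797/5 ≈ -559.40)
√(q(56) + a) = √(1 - 2797/5) = √(-2792/5) = 2*I*√3490/5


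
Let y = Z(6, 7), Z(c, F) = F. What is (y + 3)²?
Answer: 100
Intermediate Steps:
y = 7
(y + 3)² = (7 + 3)² = 10² = 100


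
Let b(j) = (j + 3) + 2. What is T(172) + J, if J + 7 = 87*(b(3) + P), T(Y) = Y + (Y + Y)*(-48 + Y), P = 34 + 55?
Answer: 51260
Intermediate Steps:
P = 89
b(j) = 5 + j (b(j) = (3 + j) + 2 = 5 + j)
T(Y) = Y + 2*Y*(-48 + Y) (T(Y) = Y + (2*Y)*(-48 + Y) = Y + 2*Y*(-48 + Y))
J = 8432 (J = -7 + 87*((5 + 3) + 89) = -7 + 87*(8 + 89) = -7 + 87*97 = -7 + 8439 = 8432)
T(172) + J = 172*(-95 + 2*172) + 8432 = 172*(-95 + 344) + 8432 = 172*249 + 8432 = 42828 + 8432 = 51260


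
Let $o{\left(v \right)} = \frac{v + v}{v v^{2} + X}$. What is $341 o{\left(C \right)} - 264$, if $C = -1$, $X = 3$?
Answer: $-605$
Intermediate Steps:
$o{\left(v \right)} = \frac{2 v}{3 + v^{3}}$ ($o{\left(v \right)} = \frac{v + v}{v v^{2} + 3} = \frac{2 v}{v^{3} + 3} = \frac{2 v}{3 + v^{3}}$)
$341 o{\left(C \right)} - 264 = 341 \cdot 2 \left(-1\right) \frac{1}{3 + \left(-1\right)^{3}} - 264 = 341 \cdot 2 \left(-1\right) \frac{1}{3 - 1} - 264 = 341 \cdot 2 \left(-1\right) \frac{1}{2} - 264 = 341 \left(-1\right) - 264 = -341 - 264 = -605$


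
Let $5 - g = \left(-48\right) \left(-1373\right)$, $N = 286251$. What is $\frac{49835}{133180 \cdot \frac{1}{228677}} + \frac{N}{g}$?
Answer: $\frac{150190935322805}{1755285764} \approx 85565.0$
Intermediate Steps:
$g = -65899$ ($g = 5 - \left(-48\right) \left(-1373\right) = 5 - 65904 = -65899$)
$\frac{49835}{133180 \cdot \frac{1}{228677}} + \frac{N}{g} = \frac{49835}{133180 \cdot \frac{1}{228677}} + \frac{286251}{-65899} = \frac{49835}{133180 \cdot \frac{1}{228677}} + 286251 \left(- \frac{1}{65899}\right) = \frac{49835}{\frac{133180}{228677}} - \frac{286251}{65899} = 49835 \cdot \frac{228677}{133180} - \frac{286251}{65899} = \frac{2279223659}{26636} - \frac{286251}{65899} = \frac{150190935322805}{1755285764}$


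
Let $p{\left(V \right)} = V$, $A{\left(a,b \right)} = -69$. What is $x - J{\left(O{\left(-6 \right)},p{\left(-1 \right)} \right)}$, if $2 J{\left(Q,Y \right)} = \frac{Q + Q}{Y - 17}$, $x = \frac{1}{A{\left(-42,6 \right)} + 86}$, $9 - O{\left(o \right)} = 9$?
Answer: $\frac{1}{17} \approx 0.058824$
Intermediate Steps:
$O{\left(o \right)} = 0$ ($O{\left(o \right)} = 9 - 9 = 0$)
$x = \frac{1}{17}$ ($x = \frac{1}{-69 + 86} = \frac{1}{17} \approx 0.058824$)
$J{\left(Q,Y \right)} = \frac{Q}{-17 + Y}$ ($J{\left(Q,Y \right)} = \frac{\left(Q + Q\right) \frac{1}{Y - 17}}{2} = \frac{2 Q \frac{1}{-17 + Y}}{2} = \frac{Q}{-17 + Y}$)
$x - J{\left(O{\left(-6 \right)},p{\left(-1 \right)} \right)} = \frac{1}{17} - \frac{0}{-17 - 1} = \frac{1}{17} - \frac{0}{-18} = \frac{1}{17} - 0 \left(- \frac{1}{18}\right) = \frac{1}{17} - 0 = \frac{1}{17} + 0 = \frac{1}{17}$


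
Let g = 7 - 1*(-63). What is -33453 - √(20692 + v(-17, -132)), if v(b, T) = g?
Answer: -33453 - √20762 ≈ -33597.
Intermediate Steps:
g = 70 (g = 7 + 63 = 70)
v(b, T) = 70
-33453 - √(20692 + v(-17, -132)) = -33453 - √(20692 + 70) = -33453 - √20762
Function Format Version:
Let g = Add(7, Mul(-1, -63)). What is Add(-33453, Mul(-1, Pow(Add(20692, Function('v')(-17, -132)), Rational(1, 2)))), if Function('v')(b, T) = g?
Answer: Add(-33453, Mul(-1, Pow(20762, Rational(1, 2)))) ≈ -33597.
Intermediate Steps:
g = 70 (g = Add(7, 63) = 70)
Function('v')(b, T) = 70
Add(-33453, Mul(-1, Pow(Add(20692, Function('v')(-17, -132)), Rational(1, 2)))) = Add(-33453, Mul(-1, Pow(Add(20692, 70), Rational(1, 2)))) = Add(-33453, Mul(-1, Pow(20762, Rational(1, 2))))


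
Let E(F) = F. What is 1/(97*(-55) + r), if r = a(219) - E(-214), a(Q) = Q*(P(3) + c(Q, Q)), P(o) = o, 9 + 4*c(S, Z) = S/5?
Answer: -10/25587 ≈ -0.00039082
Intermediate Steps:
c(S, Z) = -9/4 + S/20 (c(S, Z) = -9/4 + (S/5)/4 = -9/4 + S/20)
a(Q) = Q*(¾ + Q/20) (a(Q) = Q*(3 + (-9/4 + Q/20)) = Q*(¾ + Q/20))
r = 27763/10 (r = (1/20)*219*(15 + 219) - 1*(-214) = (1/20)*219*234 + 214 = 25623/10 + 214 = 27763/10 ≈ 2776.3)
1/(97*(-55) + r) = 1/(97*(-55) + 27763/10) = 1/(-5335 + 27763/10) = 1/(-25587/10) = -10/25587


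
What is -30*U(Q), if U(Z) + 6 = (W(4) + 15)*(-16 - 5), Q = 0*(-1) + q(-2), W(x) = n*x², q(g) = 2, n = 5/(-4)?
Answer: -2970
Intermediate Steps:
n = -5/4 (n = 5*(-¼) = -5/4 ≈ -1.2500)
W(x) = -5*x²/4
Q = 2 (Q = 0*(-1) + 2 = 0 + 2 = 2)
U(Z) = 99 (U(Z) = -6 + (-5/4*4² + 15)*(-16 - 5) = -6 + (-5/4*16 + 15)*(-21) = -6 + (-20 + 15)*(-21) = -6 - 5*(-21) = -6 + 105 = 99)
-30*U(Q) = -30*99 = -2970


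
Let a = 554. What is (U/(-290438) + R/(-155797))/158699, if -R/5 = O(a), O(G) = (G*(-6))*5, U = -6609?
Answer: -23105735427/7181029624579114 ≈ -3.2176e-6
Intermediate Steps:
O(G) = -30*G (O(G) = -6*G*5 = -30*G)
R = 83100 (R = -(-150)*554 = -5*(-16620) = 83100)
(U/(-290438) + R/(-155797))/158699 = (-6609/(-290438) + 83100/(-155797))/158699 = (-6609*(-1/290438) + 83100*(-1/155797))*(1/158699) = (6609/290438 - 83100/155797)*(1/158699) = -23105735427/45249369086*1/158699 = -23105735427/7181029624579114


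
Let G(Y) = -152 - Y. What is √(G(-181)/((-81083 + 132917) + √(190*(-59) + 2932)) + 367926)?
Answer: √((19071076313 + 367926*I*√8278)/(51834 + I*√8278)) ≈ 606.57 - 0.e-9*I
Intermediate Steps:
√(G(-181)/((-81083 + 132917) + √(190*(-59) + 2932)) + 367926) = √((-152 - 1*(-181))/((-81083 + 132917) + √(190*(-59) + 2932)) + 367926) = √((-152 + 181)/(51834 + √(-11210 + 2932)) + 367926) = √(29/(51834 + √(-8278)) + 367926) = √(29/(51834 + I*√8278) + 367926) = √(367926 + 29/(51834 + I*√8278))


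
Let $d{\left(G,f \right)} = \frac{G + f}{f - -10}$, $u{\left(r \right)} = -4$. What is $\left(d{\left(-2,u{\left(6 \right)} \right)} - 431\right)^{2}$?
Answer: $186624$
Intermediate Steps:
$d{\left(G,f \right)} = \frac{G + f}{10 + f}$ ($d{\left(G,f \right)} = \frac{G + f}{f + 10} = \frac{G + f}{10 + f}$)
$\left(d{\left(-2,u{\left(6 \right)} \right)} - 431\right)^{2} = \left(\frac{-2 - 4}{10 - 4} - 431\right)^{2} = \left(\frac{1}{6} \left(-6\right) - 431\right)^{2} = \left(-1 - 431\right)^{2} = \left(-432\right)^{2} = 186624$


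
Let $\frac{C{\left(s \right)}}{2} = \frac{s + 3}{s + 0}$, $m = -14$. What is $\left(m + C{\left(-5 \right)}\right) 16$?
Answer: $- \frac{1056}{5} \approx -211.2$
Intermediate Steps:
$C{\left(s \right)} = \frac{2 \left(3 + s\right)}{s}$ ($C{\left(s \right)} = 2 \frac{s + 3}{s + 0} = 2 \frac{3 + s}{s} = \frac{2 \left(3 + s\right)}{s}$)
$\left(m + C{\left(-5 \right)}\right) 16 = \left(-14 + \left(2 + \frac{6}{-5}\right)\right) 16 = \left(-14 + \left(2 + 6 \left(- \frac{1}{5}\right)\right)\right) 16 = \left(-14 + \left(2 - \frac{6}{5}\right)\right) 16 = \left(-14 + \frac{4}{5}\right) 16 = \left(- \frac{66}{5}\right) 16 = - \frac{1056}{5}$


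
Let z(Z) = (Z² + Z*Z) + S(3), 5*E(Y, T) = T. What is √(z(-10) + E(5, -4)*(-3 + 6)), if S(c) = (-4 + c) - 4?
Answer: 3*√535/5 ≈ 13.878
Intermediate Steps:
S(c) = -8 + c
E(Y, T) = T/5
z(Z) = -5 + 2*Z² (z(Z) = (Z² + Z*Z) + (-8 + 3) = (Z² + Z²) - 5 = 2*Z² - 5 = -5 + 2*Z²)
√(z(-10) + E(5, -4)*(-3 + 6)) = √((-5 + 2*(-10)²) + ((⅕)*(-4))*(-3 + 6)) = √((-5 + 2*100) - ⅘*3) = √((-5 + 200) - 12/5) = √(195 - 12/5) = √(963/5) = 3*√535/5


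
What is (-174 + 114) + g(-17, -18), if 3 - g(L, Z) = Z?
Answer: -39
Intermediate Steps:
g(L, Z) = 3 - Z
(-174 + 114) + g(-17, -18) = (-174 + 114) + (3 - 1*(-18)) = -60 + (3 + 18) = -60 + 21 = -39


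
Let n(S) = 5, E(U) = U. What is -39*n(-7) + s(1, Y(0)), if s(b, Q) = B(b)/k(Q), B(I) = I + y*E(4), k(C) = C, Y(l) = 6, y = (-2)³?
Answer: -1201/6 ≈ -200.17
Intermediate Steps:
y = -8
B(I) = -32 + I (B(I) = I - 8*4 = I - 32 = -32 + I)
s(b, Q) = (-32 + b)/Q
-39*n(-7) + s(1, Y(0)) = -39*5 + (-32 + 1)/6 = -195 + (⅙)*(-31) = -195 - 31/6 = -1201/6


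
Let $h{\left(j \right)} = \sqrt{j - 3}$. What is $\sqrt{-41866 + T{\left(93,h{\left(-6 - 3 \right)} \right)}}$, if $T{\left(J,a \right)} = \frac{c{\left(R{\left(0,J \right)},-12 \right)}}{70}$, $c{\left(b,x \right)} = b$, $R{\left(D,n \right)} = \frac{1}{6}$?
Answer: $\frac{i \sqrt{1846290495}}{210} \approx 204.61 i$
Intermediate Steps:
$R{\left(D,n \right)} = \frac{1}{6}$
$h{\left(j \right)} = \sqrt{-3 + j}$
$T{\left(J,a \right)} = \frac{1}{420}$ ($T{\left(J,a \right)} = \frac{1}{6 \cdot 70} = \frac{1}{6} \cdot \frac{1}{70} = \frac{1}{420}$)
$\sqrt{-41866 + T{\left(93,h{\left(-6 - 3 \right)} \right)}} = \sqrt{-41866 + \frac{1}{420}} = \sqrt{- \frac{17583719}{420}} = \frac{i \sqrt{1846290495}}{210}$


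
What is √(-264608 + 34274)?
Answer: I*√230334 ≈ 479.93*I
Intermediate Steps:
√(-264608 + 34274) = √(-230334) = I*√230334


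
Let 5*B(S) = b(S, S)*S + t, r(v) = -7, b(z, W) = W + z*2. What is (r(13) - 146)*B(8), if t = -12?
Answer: -5508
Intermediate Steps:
b(z, W) = W + 2*z
B(S) = -12/5 + 3*S**2/5 (B(S) = ((S + 2*S)*S - 12)/5 = ((3*S)*S - 12)/5 = (3*S**2 - 12)/5 = (-12 + 3*S**2)/5 = -12/5 + 3*S**2/5)
(r(13) - 146)*B(8) = (-7 - 146)*(-12/5 + (3/5)*8**2) = -153*(-12/5 + (3/5)*64) = -153*(-12/5 + 192/5) = -153*36 = -5508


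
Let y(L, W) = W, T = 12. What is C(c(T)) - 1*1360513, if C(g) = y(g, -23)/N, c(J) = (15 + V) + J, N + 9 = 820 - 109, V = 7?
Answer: -955080149/702 ≈ -1.3605e+6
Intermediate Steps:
N = 702 (N = -9 + (820 - 109) = -9 + 711 = 702)
c(J) = 22 + J (c(J) = (15 + 7) + J = 22 + J)
C(g) = -23/702
C(c(T)) - 1*1360513 = -23/702 - 1*1360513 = -23/702 - 1360513 = -955080149/702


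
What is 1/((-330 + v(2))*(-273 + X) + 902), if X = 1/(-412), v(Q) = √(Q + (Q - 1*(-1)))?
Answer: 15445482008/1405364414875511 + 46340524*√5/1405364414875511 ≈ 1.1064e-5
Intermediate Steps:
v(Q) = √(1 + 2*Q) (v(Q) = √(Q + (Q + 1)) = √(Q + (1 + Q)) = √(1 + 2*Q))
X = -1/412 ≈ -0.0024272
1/((-330 + v(2))*(-273 + X) + 902) = 1/((-330 + √(1 + 2*2))*(-273 - 1/412) + 902) = 1/((-330 + √(1 + 4))*(-112477/412) + 902) = 1/((-330 + √5)*(-112477/412) + 902) = 1/((18558705/206 - 112477*√5/412) + 902) = 1/(18744517/206 - 112477*√5/412)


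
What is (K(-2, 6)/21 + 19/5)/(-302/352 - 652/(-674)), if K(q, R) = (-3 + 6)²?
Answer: 8778176/227115 ≈ 38.651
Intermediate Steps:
K(q, R) = 9 (K(q, R) = 3² = 9)
(K(-2, 6)/21 + 19/5)/(-302/352 - 652/(-674)) = (9/21 + 19/5)/(-302/352 - 652/(-674)) = (9*(1/21) + 19*(⅕))/(-302*1/352 - 652*(-1/674)) = (3/7 + 19/5)/(-151/176 + 326/337) = 148/(35*(6489/59312)) = (148/35)*(59312/6489) = 8778176/227115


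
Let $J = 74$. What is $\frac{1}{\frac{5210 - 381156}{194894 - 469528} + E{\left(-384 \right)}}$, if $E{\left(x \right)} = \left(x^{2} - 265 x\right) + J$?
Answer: $\frac{137317}{34231942903} \approx 4.0114 \cdot 10^{-6}$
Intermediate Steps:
$E{\left(x \right)} = 74 + x^{2} - 265 x$ ($E{\left(x \right)} = \left(x^{2} - 265 x\right) + 74 = 74 + x^{2} - 265 x$)
$\frac{1}{\frac{5210 - 381156}{194894 - 469528} + E{\left(-384 \right)}} = \frac{1}{\frac{5210 - 381156}{194894 - 469528} + \left(74 + \left(-384\right)^{2} - -101760\right)} = \frac{1}{- \frac{375946}{-274634} + \left(74 + 147456 + 101760\right)} = \frac{1}{\left(-375946\right) \left(- \frac{1}{274634}\right) + 249290} = \frac{1}{\frac{187973}{137317} + 249290} = \frac{1}{\frac{34231942903}{137317}} = \frac{137317}{34231942903}$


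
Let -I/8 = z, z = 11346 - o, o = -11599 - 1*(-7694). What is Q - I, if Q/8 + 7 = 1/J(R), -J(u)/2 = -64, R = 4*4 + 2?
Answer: 1951233/16 ≈ 1.2195e+5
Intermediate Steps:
R = 18 (R = 16 + 2 = 18)
J(u) = 128 (J(u) = -2*(-64) = 128)
o = -3905 (o = -11599 + 7694 = -3905)
z = 15251 (z = 11346 - 1*(-3905) = 11346 + 3905 = 15251)
Q = -895/16 (Q = -56 + 8/128 = -56 + 8*(1/128) = -56 + 1/16 = -895/16 ≈ -55.938)
I = -122008 (I = -8*15251 = -122008)
Q - I = -895/16 - 1*(-122008) = -895/16 + 122008 = 1951233/16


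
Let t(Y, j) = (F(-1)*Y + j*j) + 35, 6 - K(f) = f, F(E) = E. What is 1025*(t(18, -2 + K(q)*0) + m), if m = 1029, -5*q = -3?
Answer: 1076250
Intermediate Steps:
q = ⅗ (q = -⅕*(-3) = ⅗ ≈ 0.60000)
K(f) = 6 - f
t(Y, j) = 35 + j² - Y (t(Y, j) = (-Y + j*j) + 35 = (-Y + j²) + 35 = (j² - Y) + 35 = 35 + j² - Y)
1025*(t(18, -2 + K(q)*0) + m) = 1025*((35 + (-2 + (6 - 1*⅗)*0)² - 1*18) + 1029) = 1025*((35 + (-2 + (6 - ⅗)*0)² - 18) + 1029) = 1025*((35 + (-2 + (27/5)*0)² - 18) + 1029) = 1025*((35 + (-2 + 0)² - 18) + 1029) = 1025*((35 + (-2)² - 18) + 1029) = 1025*((35 + 4 - 18) + 1029) = 1025*(21 + 1029) = 1025*1050 = 1076250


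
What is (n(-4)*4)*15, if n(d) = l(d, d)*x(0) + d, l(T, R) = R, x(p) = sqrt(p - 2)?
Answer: -240 - 240*I*sqrt(2) ≈ -240.0 - 339.41*I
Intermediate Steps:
x(p) = sqrt(-2 + p)
n(d) = d + I*d*sqrt(2) (n(d) = d*sqrt(-2 + 0) + d = d*sqrt(-2) + d = d*(I*sqrt(2)) + d = I*d*sqrt(2) + d = d + I*d*sqrt(2))
(n(-4)*4)*15 = (-4*(1 + I*sqrt(2))*4)*15 = ((-4 - 4*I*sqrt(2))*4)*15 = (-16 - 16*I*sqrt(2))*15 = -240 - 240*I*sqrt(2)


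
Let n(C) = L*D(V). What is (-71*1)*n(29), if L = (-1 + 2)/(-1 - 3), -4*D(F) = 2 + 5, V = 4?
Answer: -497/16 ≈ -31.063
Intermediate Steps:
D(F) = -7/4 (D(F) = -(2 + 5)/4 = -¼*7 = -7/4)
L = -¼ (L = 1/(-4) = 1*(-¼) = -¼ ≈ -0.25000)
n(C) = 7/16 (n(C) = -¼*(-7/4) = 7/16)
(-71*1)*n(29) = -71*1*(7/16) = -71*7/16 = -497/16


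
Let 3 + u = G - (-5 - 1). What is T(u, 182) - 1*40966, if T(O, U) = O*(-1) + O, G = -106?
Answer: -40966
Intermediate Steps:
u = -103 (u = -3 + (-106 - (-5 - 1)) = -3 + (-106 - 1*(-6)) = -3 + (-106 + 6) = -3 - 100 = -103)
T(O, U) = 0 (T(O, U) = -O + O = 0)
T(u, 182) - 1*40966 = 0 - 1*40966 = 0 - 40966 = -40966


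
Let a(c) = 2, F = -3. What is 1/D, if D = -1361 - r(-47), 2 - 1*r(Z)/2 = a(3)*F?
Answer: -1/1377 ≈ -0.00072622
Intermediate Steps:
r(Z) = 16 (r(Z) = 4 - 4*(-3) = 4 - 2*(-6) = 4 + 12 = 16)
D = -1377 (D = -1361 - 1*16 = -1361 - 16 = -1377)
1/D = 1/(-1377) = -1/1377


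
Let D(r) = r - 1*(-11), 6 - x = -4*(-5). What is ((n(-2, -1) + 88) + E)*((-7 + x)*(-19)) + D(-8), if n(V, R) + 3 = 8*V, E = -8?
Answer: 24342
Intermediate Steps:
x = -14 (x = 6 - (-4)*(-5) = 6 - 1*20 = 6 - 20 = -14)
D(r) = 11 + r (D(r) = r + 11 = 11 + r)
n(V, R) = -3 + 8*V
((n(-2, -1) + 88) + E)*((-7 + x)*(-19)) + D(-8) = (((-3 + 8*(-2)) + 88) - 8)*((-7 - 14)*(-19)) + (11 - 8) = (((-3 - 16) + 88) - 8)*(-21*(-19)) + 3 = ((-19 + 88) - 8)*399 + 3 = (69 - 8)*399 + 3 = 61*399 + 3 = 24339 + 3 = 24342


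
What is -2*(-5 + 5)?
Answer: 0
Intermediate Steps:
-2*(-5 + 5) = -2*0 = 0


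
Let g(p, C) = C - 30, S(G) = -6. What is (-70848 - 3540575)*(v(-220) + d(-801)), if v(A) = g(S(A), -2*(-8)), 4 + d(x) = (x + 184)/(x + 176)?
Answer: 38400260759/625 ≈ 6.1440e+7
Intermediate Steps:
g(p, C) = -30 + C
d(x) = -4 + (184 + x)/(176 + x) (d(x) = -4 + (x + 184)/(x + 176) = -4 + (184 + x)/(176 + x))
v(A) = -14 (v(A) = -30 - 2*(-8) = -30 + 16 = -14)
(-70848 - 3540575)*(v(-220) + d(-801)) = (-70848 - 3540575)*(-14 + (-520 - 3*(-801))/(176 - 801)) = -3611423*(-14 + (-520 + 2403)/(-625)) = -3611423*(-14 - 1/625*1883) = -3611423*(-14 - 1883/625) = -3611423*(-10633/625) = 38400260759/625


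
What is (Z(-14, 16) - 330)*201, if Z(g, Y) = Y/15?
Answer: -330578/5 ≈ -66116.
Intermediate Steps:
Z(g, Y) = Y/15 (Z(g, Y) = Y*(1/15) = Y/15)
(Z(-14, 16) - 330)*201 = ((1/15)*16 - 330)*201 = (16/15 - 330)*201 = -4934/15*201 = -330578/5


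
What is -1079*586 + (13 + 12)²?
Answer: -631669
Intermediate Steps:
-1079*586 + (13 + 12)² = -632294 + 25² = -632294 + 625 = -631669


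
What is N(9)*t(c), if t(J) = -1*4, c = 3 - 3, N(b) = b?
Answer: -36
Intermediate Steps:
c = 0
t(J) = -4
N(9)*t(c) = 9*(-4) = -36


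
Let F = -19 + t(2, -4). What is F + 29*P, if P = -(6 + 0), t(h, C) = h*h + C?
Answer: -193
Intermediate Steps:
t(h, C) = C + h² (t(h, C) = h² + C = C + h²)
F = -19 (F = -19 + (-4 + 2²) = -19 + (-4 + 4) = -19 + 0 = -19)
P = -6 (P = -1*6 = -6)
F + 29*P = -19 + 29*(-6) = -19 - 174 = -193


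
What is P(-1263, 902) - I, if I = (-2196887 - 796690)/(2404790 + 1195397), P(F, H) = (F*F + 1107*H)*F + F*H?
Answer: -11797671866686308/3600187 ≈ -3.2770e+9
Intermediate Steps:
P(F, H) = F*H + F*(F² + 1107*H) (P(F, H) = (F² + 1107*H)*F + F*H = F*(F² + 1107*H) + F*H = F*H + F*(F² + 1107*H))
I = -2993577/3600187 ≈ -0.83151
P(-1263, 902) - I = -1263*((-1263)² + 1108*902) - 1*(-2993577/3600187) = -1263*(1595169 + 999416) + 2993577/3600187 = -1263*2594585 + 2993577/3600187 = -3276960855 + 2993577/3600187 = -11797671866686308/3600187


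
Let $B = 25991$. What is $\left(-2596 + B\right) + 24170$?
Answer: $47565$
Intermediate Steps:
$\left(-2596 + B\right) + 24170 = \left(-2596 + 25991\right) + 24170 = 23395 + 24170 = 47565$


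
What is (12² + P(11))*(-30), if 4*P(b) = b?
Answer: -8805/2 ≈ -4402.5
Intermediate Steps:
P(b) = b/4
(12² + P(11))*(-30) = (12² + (¼)*11)*(-30) = (144 + 11/4)*(-30) = (587/4)*(-30) = -8805/2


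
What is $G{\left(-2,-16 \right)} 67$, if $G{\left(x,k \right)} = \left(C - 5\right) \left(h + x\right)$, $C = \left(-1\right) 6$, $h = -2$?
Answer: $2948$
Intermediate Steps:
$C = -6$
$G{\left(x,k \right)} = 22 - 11 x$ ($G{\left(x,k \right)} = \left(-6 - 5\right) \left(-2 + x\right) = - 11 \left(-2 + x\right) = 22 - 11 x$)
$G{\left(-2,-16 \right)} 67 = \left(22 - -22\right) 67 = \left(22 + 22\right) 67 = 44 \cdot 67 = 2948$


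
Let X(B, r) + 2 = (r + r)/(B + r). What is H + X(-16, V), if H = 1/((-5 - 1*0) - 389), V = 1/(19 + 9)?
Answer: -353471/176118 ≈ -2.0070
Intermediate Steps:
V = 1/28 ≈ 0.035714
X(B, r) = -2 + 2*r/(B + r) (X(B, r) = -2 + (r + r)/(B + r) = -2 + (2*r)/(B + r) = -2 + 2*r/(B + r))
H = -1/394 (H = 1/((-5 + 0) - 389) = 1/(-5 - 389) = 1/(-394) = -1/394 ≈ -0.0025381)
H + X(-16, V) = -1/394 - 2*(-16)/(-16 + 1/28) = -1/394 - 2*(-16)/(-447/28) = -1/394 - 2*(-16)*(-28/447) = -1/394 - 896/447 = -353471/176118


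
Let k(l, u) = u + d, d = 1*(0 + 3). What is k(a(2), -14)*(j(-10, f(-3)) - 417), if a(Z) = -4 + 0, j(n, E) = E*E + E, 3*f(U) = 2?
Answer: 41173/9 ≈ 4574.8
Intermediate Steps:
d = 3 (d = 1*3 = 3)
f(U) = 2/3 (f(U) = (1/3)*2 = 2/3)
j(n, E) = E + E**2 (j(n, E) = E**2 + E = E + E**2)
a(Z) = -4
k(l, u) = 3 + u (k(l, u) = u + 3 = 3 + u)
k(a(2), -14)*(j(-10, f(-3)) - 417) = (3 - 14)*(2*(1 + 2/3)/3 - 417) = -11*((2/3)*(5/3) - 417) = -11*(10/9 - 417) = -11*(-3743/9) = 41173/9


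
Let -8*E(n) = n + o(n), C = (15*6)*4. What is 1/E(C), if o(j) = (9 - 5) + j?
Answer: -2/181 ≈ -0.011050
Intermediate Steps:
o(j) = 4 + j
C = 360 (C = 90*4 = 360)
E(n) = -½ - n/4 (E(n) = -(n + (4 + n))/8 = -(4 + 2*n)/8 = -½ - n/4)
1/E(C) = 1/(-½ - ¼*360) = 1/(-½ - 90) = 1/(-181/2) = -2/181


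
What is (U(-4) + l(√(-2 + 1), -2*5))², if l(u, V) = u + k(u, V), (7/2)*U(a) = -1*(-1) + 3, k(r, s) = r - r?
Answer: 15/49 + 16*I/7 ≈ 0.30612 + 2.2857*I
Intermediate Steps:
k(r, s) = 0
U(a) = 8/7 (U(a) = 2*(-1*(-1) + 3)/7 = 2*(1 + 3)/7 = (2/7)*4 = 8/7)
l(u, V) = u (l(u, V) = u + 0 = u)
(U(-4) + l(√(-2 + 1), -2*5))² = (8/7 + √(-2 + 1))² = (8/7 + √(-1))² = (8/7 + I)²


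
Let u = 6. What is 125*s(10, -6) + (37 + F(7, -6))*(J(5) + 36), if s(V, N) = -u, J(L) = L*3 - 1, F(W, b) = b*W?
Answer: -1000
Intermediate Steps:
F(W, b) = W*b
J(L) = -1 + 3*L (J(L) = 3*L - 1 = -1 + 3*L)
s(V, N) = -6 (s(V, N) = -1*6 = -6)
125*s(10, -6) + (37 + F(7, -6))*(J(5) + 36) = 125*(-6) + (37 + 7*(-6))*((-1 + 3*5) + 36) = -750 + (37 - 42)*((-1 + 15) + 36) = -750 - 5*(14 + 36) = -750 - 5*50 = -750 - 250 = -1000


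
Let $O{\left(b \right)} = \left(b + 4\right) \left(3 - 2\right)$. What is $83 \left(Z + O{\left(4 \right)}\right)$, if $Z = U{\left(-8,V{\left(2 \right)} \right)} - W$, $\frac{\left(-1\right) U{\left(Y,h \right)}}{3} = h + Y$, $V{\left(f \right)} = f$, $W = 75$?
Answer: $-4067$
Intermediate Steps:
$U{\left(Y,h \right)} = - 3 Y - 3 h$ ($U{\left(Y,h \right)} = - 3 \left(h + Y\right) = - 3 \left(Y + h\right) = - 3 Y - 3 h$)
$Z = -57$ ($Z = \left(\left(-3\right) \left(-8\right) - 6\right) - 75 = \left(24 - 6\right) - 75 = 18 - 75 = -57$)
$O{\left(b \right)} = 4 + b$ ($O{\left(b \right)} = \left(4 + b\right) 1 = 4 + b$)
$83 \left(Z + O{\left(4 \right)}\right) = 83 \left(-57 + \left(4 + 4\right)\right) = 83 \left(-57 + 8\right) = 83 \left(-49\right) = -4067$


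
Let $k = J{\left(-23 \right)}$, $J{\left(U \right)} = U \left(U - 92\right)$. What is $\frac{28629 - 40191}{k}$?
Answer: $- \frac{11562}{2645} \approx -4.3713$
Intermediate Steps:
$J{\left(U \right)} = U \left(-92 + U\right)$
$k = 2645$ ($k = - 23 \left(-92 - 23\right) = \left(-23\right) \left(-115\right) = 2645$)
$\frac{28629 - 40191}{k} = \frac{28629 - 40191}{2645} = \left(-11562\right) \frac{1}{2645} = - \frac{11562}{2645}$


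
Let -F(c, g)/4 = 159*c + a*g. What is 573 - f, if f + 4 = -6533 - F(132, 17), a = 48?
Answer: -80106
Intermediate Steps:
F(c, g) = -636*c - 192*g (F(c, g) = -4*(159*c + 48*g) = -4*(48*g + 159*c) = -636*c - 192*g)
f = 80679 (f = -4 + (-6533 - (-636*132 - 192*17)) = -4 + (-6533 - (-83952 - 3264)) = -4 + (-6533 - 1*(-87216)) = -4 + (-6533 + 87216) = -4 + 80683 = 80679)
573 - f = 573 - 1*80679 = 573 - 80679 = -80106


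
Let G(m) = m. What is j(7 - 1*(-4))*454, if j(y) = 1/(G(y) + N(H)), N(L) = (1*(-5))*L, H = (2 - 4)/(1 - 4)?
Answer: 1362/23 ≈ 59.217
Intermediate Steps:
H = 2/3 (H = -2/(-3) = -2*(-1/3) = 2/3 ≈ 0.66667)
N(L) = -5*L
j(y) = 1/(-10/3 + y) (j(y) = 1/(y - 5*2/3) = 1/(y - 10/3) = 1/(-10/3 + y))
j(7 - 1*(-4))*454 = (3/(-10 + 3*(7 - 1*(-4))))*454 = (3/(-10 + 3*(7 + 4)))*454 = (3/(-10 + 3*11))*454 = (3/(-10 + 33))*454 = (3/23)*454 = 1362/23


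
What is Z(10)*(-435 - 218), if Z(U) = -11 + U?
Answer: 653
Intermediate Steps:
Z(10)*(-435 - 218) = (-11 + 10)*(-435 - 218) = -1*(-653) = 653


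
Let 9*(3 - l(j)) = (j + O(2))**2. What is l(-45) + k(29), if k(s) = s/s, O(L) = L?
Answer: -1813/9 ≈ -201.44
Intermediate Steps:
k(s) = 1
l(j) = 3 - (2 + j)**2/9 (l(j) = 3 - (j + 2)**2/9 = 3 - (2 + j)**2/9)
l(-45) + k(29) = (3 - (2 - 45)**2/9) + 1 = (3 - 1/9*(-43)**2) + 1 = (3 - 1/9*1849) + 1 = (3 - 1849/9) + 1 = -1822/9 + 1 = -1813/9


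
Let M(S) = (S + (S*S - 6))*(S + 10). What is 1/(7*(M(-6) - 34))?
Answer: 1/434 ≈ 0.0023041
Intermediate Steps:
M(S) = (10 + S)*(-6 + S + S²) (M(S) = (S + (S² - 6))*(10 + S) = (S + (-6 + S²))*(10 + S) = (-6 + S + S²)*(10 + S) = (10 + S)*(-6 + S + S²))
1/(7*(M(-6) - 34)) = 1/(7*((-60 + (-6)³ + 4*(-6) + 11*(-6)²) - 34)) = 1/(7*((-60 - 216 - 24 + 11*36) - 34)) = 1/(7*((-60 - 216 - 24 + 396) - 34)) = 1/(7*(96 - 34)) = 1/(7*62) = 1/434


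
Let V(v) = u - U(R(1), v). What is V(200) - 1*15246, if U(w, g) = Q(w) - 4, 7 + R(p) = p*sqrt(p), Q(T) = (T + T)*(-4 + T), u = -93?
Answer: -15455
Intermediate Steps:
Q(T) = 2*T*(-4 + T) (Q(T) = (2*T)*(-4 + T) = 2*T*(-4 + T))
R(p) = -7 + p**(3/2) (R(p) = -7 + p*sqrt(p) = -7 + p**(3/2))
U(w, g) = -4 + 2*w*(-4 + w) (U(w, g) = 2*w*(-4 + w) - 4 = -4 + 2*w*(-4 + w))
V(v) = -209 (V(v) = -93 - (-4 + 2*(-7 + 1**(3/2))*(-4 + (-7 + 1**(3/2)))) = -93 - (-4 + 2*(-7 + 1)*(-4 + (-7 + 1))) = -93 - (-4 + 2*(-6)*(-4 - 6)) = -93 - (-4 + 2*(-6)*(-10)) = -93 - (-4 + 120) = -93 - 1*116 = -93 - 116 = -209)
V(200) - 1*15246 = -209 - 1*15246 = -209 - 15246 = -15455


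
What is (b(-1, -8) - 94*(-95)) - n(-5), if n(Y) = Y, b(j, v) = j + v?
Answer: 8926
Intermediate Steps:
(b(-1, -8) - 94*(-95)) - n(-5) = ((-1 - 8) - 94*(-95)) - 1*(-5) = (-9 + 8930) + 5 = 8921 + 5 = 8926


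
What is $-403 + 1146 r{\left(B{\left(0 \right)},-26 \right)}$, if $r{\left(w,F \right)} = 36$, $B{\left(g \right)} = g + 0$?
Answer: $40853$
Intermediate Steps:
$B{\left(g \right)} = g$
$-403 + 1146 r{\left(B{\left(0 \right)},-26 \right)} = -403 + 1146 \cdot 36 = -403 + 41256 = 40853$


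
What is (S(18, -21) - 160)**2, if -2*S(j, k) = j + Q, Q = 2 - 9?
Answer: 109561/4 ≈ 27390.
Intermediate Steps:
Q = -7
S(j, k) = 7/2 - j/2 (S(j, k) = -(j - 7)/2 = -(-7 + j)/2 = 7/2 - j/2)
(S(18, -21) - 160)**2 = ((7/2 - 1/2*18) - 160)**2 = ((7/2 - 9) - 160)**2 = (-11/2 - 160)**2 = (-331/2)**2 = 109561/4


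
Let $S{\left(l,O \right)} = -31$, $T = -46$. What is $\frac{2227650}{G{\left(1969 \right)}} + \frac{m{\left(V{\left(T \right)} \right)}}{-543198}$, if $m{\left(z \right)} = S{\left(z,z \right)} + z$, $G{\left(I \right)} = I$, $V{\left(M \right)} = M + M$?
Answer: $\frac{403351755629}{356518954} \approx 1131.4$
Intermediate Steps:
$V{\left(M \right)} = 2 M$
$m{\left(z \right)} = -31 + z$
$\frac{2227650}{G{\left(1969 \right)}} + \frac{m{\left(V{\left(T \right)} \right)}}{-543198} = \frac{2227650}{1969} + \frac{-31 + 2 \left(-46\right)}{-543198} = 2227650 \cdot \frac{1}{1969} + \left(-31 - 92\right) \left(- \frac{1}{543198}\right) = \frac{2227650}{1969} - - \frac{41}{181066} = \frac{2227650}{1969} + \frac{41}{181066} = \frac{403351755629}{356518954}$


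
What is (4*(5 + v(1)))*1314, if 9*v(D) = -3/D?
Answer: 24528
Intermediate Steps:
v(D) = -1/(3*D) (v(D) = (-3/D)/9 = -1/(3*D))
(4*(5 + v(1)))*1314 = (4*(5 - ⅓/1))*1314 = (4*(5 - ⅓*1))*1314 = (4*(5 - ⅓))*1314 = (4*(14/3))*1314 = (56/3)*1314 = 24528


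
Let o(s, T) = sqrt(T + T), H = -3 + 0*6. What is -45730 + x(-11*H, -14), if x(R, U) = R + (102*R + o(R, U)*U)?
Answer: -42331 - 28*I*sqrt(7) ≈ -42331.0 - 74.081*I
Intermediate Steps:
H = -3 (H = -3 + 0 = -3)
o(s, T) = sqrt(2)*sqrt(T) (o(s, T) = sqrt(2*T) = sqrt(2)*sqrt(T))
x(R, U) = 103*R + sqrt(2)*U**(3/2) (x(R, U) = R + (102*R + (sqrt(2)*sqrt(U))*U) = R + (102*R + sqrt(2)*U**(3/2)) = 103*R + sqrt(2)*U**(3/2))
-45730 + x(-11*H, -14) = -45730 + (103*(-11*(-3)) + sqrt(2)*(-14)**(3/2)) = -45730 + (103*33 + sqrt(2)*(-14*I*sqrt(14))) = -45730 + (3399 - 28*I*sqrt(7)) = -42331 - 28*I*sqrt(7)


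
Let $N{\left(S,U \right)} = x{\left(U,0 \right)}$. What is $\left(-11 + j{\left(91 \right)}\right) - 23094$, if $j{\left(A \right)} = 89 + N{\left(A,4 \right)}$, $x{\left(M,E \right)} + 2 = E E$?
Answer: $-23018$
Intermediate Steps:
$x{\left(M,E \right)} = -2 + E^{2}$ ($x{\left(M,E \right)} = -2 + E E = -2 + E^{2}$)
$N{\left(S,U \right)} = -2$ ($N{\left(S,U \right)} = -2 + 0^{2} = -2 + 0 = -2$)
$j{\left(A \right)} = 87$ ($j{\left(A \right)} = 89 - 2 = 87$)
$\left(-11 + j{\left(91 \right)}\right) - 23094 = \left(-11 + 87\right) - 23094 = 76 - 23094 = -23018$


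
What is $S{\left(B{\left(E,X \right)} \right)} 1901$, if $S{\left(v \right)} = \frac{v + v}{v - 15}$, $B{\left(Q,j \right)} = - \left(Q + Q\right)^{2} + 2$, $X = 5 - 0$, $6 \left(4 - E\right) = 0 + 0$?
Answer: $\frac{235724}{77} \approx 3061.4$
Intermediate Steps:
$E = 4$ ($E = 4 - \frac{0 + 0}{6} = 4 - 0 = 4 + 0 = 4$)
$X = 5$ ($X = 5 + 0 = 5$)
$B{\left(Q,j \right)} = 2 - 4 Q^{2}$ ($B{\left(Q,j \right)} = - \left(2 Q\right)^{2} + 2 = - 4 Q^{2} + 2 = 2 - 4 Q^{2}$)
$S{\left(v \right)} = \frac{2 v}{-15 + v}$
$S{\left(B{\left(E,X \right)} \right)} 1901 = \frac{2 \left(2 - 4 \cdot 4^{2}\right)}{-15 + \left(2 - 4 \cdot 4^{2}\right)} 1901 = \frac{2 \left(2 - 64\right)}{-15 + \left(2 - 64\right)} 1901 = 2 \left(-62\right) \frac{1}{-15 - 62} \cdot 1901 = 2 \left(-62\right) \frac{1}{-77} \cdot 1901 = 2 \left(-62\right) \left(- \frac{1}{77}\right) 1901 = \frac{124}{77} \cdot 1901 = \frac{235724}{77}$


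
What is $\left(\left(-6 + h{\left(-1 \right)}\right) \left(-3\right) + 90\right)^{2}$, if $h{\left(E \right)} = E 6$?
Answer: $15876$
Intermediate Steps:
$h{\left(E \right)} = 6 E$
$\left(\left(-6 + h{\left(-1 \right)}\right) \left(-3\right) + 90\right)^{2} = \left(\left(-6 + 6 \left(-1\right)\right) \left(-3\right) + 90\right)^{2} = \left(\left(-6 - 6\right) \left(-3\right) + 90\right)^{2} = \left(\left(-12\right) \left(-3\right) + 90\right)^{2} = \left(36 + 90\right)^{2} = 126^{2} = 15876$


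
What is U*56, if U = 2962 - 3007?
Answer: -2520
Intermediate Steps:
U = -45
U*56 = -45*56 = -2520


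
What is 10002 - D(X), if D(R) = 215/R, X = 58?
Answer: 579901/58 ≈ 9998.3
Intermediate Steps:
10002 - D(X) = 10002 - 215/58 = 579901/58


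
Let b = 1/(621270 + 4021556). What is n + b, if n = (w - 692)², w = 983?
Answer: 393159148507/4642826 ≈ 84681.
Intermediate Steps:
b = 1/4642826 ≈ 2.1539e-7
n = 84681 (n = (983 - 692)² = 291² = 84681)
n + b = 84681 + 1/4642826 = 393159148507/4642826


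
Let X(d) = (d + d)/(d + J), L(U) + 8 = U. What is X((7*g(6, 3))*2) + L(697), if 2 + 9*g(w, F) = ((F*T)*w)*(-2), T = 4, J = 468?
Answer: 186208/271 ≈ 687.11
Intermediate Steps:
L(U) = -8 + U
g(w, F) = -2/9 - 8*F*w/9 (g(w, F) = -2/9 + (((F*4)*w)*(-2))/9 = -2/9 + (((4*F)*w)*(-2))/9 = -2/9 + ((4*F*w)*(-2))/9 = -2/9 + (-8*F*w)/9 = -2/9 - 8*F*w/9)
X(d) = 2*d/(468 + d) (X(d) = (d + d)/(d + 468) = (2*d)/(468 + d) = 2*d/(468 + d))
X((7*g(6, 3))*2) + L(697) = 2*((7*(-2/9 - 8/9*3*6))*2)/(468 + (7*(-2/9 - 8/9*3*6))*2) + (-8 + 697) = 2*((7*(-2/9 - 16))*2)/(468 + (7*(-2/9 - 16))*2) + 689 = 2*((7*(-146/9))*2)/(468 + (7*(-146/9))*2) + 689 = 2*(-1022/9*2)/(468 - 1022/9*2) + 689 = 2*(-2044/9)/(468 - 2044/9) + 689 = 2*(-2044/9)/(2168/9) + 689 = 2*(-2044/9)*(9/2168) + 689 = -511/271 + 689 = 186208/271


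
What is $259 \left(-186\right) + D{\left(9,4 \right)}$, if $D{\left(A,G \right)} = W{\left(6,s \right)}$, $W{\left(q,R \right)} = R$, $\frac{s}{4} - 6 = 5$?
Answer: $-48130$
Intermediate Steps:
$s = 44$ ($s = 24 + 4 \cdot 5 = 24 + 20 = 44$)
$D{\left(A,G \right)} = 44$
$259 \left(-186\right) + D{\left(9,4 \right)} = 259 \left(-186\right) + 44 = -48174 + 44 = -48130$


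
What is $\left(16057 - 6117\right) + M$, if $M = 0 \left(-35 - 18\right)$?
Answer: $9940$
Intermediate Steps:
$M = 0$ ($M = 0 \left(-53\right) = 0$)
$\left(16057 - 6117\right) + M = \left(16057 - 6117\right) + 0 = 9940 + 0 = 9940$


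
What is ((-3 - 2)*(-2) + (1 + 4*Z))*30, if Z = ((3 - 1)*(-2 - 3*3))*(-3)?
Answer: 8250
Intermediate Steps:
Z = 66 (Z = (2*(-2 - 9))*(-3) = (2*(-11))*(-3) = -22*(-3) = 66)
((-3 - 2)*(-2) + (1 + 4*Z))*30 = ((-3 - 2)*(-2) + (1 + 4*66))*30 = (-5*(-2) + (1 + 264))*30 = (10 + 265)*30 = 275*30 = 8250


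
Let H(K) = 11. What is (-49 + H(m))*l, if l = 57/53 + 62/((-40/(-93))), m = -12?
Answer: -2924841/530 ≈ -5518.6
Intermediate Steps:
l = 153939/1060 (l = 57*(1/53) + 62/((-40*(-1/93))) = 57/53 + 62/(40/93) = 57/53 + 62*(93/40) = 57/53 + 2883/20 = 153939/1060 ≈ 145.23)
(-49 + H(m))*l = (-49 + 11)*(153939/1060) = -38*153939/1060 = -2924841/530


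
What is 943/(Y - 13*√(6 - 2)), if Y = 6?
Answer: -943/20 ≈ -47.150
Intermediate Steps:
943/(Y - 13*√(6 - 2)) = 943/(6 - 13*√(6 - 2)) = 943/(6 - 13*√4) = 943/(6 - 13*2) = 943/(6 - 26) = 943/(-20) = 943*(-1/20) = -943/20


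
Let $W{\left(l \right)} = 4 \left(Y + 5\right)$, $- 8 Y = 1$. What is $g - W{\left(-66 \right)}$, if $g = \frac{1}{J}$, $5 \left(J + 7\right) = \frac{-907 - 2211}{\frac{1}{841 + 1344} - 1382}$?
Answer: $- \frac{777268901}{39550234} \approx -19.653$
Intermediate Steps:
$Y = - \frac{1}{8}$ ($Y = \left(- \frac{1}{8}\right) 1 = - \frac{1}{8} \approx -0.125$)
$J = - \frac{19775117}{3019669}$ ($J = -7 + \frac{\left(-907 - 2211\right) \frac{1}{\frac{1}{841 + 1344} - 1382}}{5} = -7 + \frac{\left(-3118\right) \frac{1}{\frac{1}{2185} - 1382}}{5} = -7 + \frac{\left(-3118\right) \frac{1}{- \frac{3019669}{2185}}}{5} = -7 + \frac{\left(-3118\right) \left(- \frac{2185}{3019669}\right)}{5} = -7 + \frac{1}{5} \cdot \frac{6812830}{3019669} = -7 + \frac{1362566}{3019669} = - \frac{19775117}{3019669} \approx -6.5488$)
$W{\left(l \right)} = \frac{39}{2}$ ($W{\left(l \right)} = 4 \left(- \frac{1}{8} + 5\right) = 4 \cdot \frac{39}{8} = \frac{39}{2}$)
$g = - \frac{3019669}{19775117}$ ($g = \frac{1}{- \frac{19775117}{3019669}} = - \frac{3019669}{19775117} \approx -0.1527$)
$g - W{\left(-66 \right)} = - \frac{3019669}{19775117} - \frac{39}{2} = - \frac{777268901}{39550234}$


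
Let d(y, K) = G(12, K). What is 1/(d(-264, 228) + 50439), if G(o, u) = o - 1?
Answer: 1/50450 ≈ 1.9822e-5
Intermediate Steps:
G(o, u) = -1 + o
d(y, K) = 11 (d(y, K) = -1 + 12 = 11)
1/(d(-264, 228) + 50439) = 1/(11 + 50439) = 1/50450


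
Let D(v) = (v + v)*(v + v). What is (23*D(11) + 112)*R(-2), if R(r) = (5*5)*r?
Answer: -562200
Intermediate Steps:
R(r) = 25*r
D(v) = 4*v² (D(v) = (2*v)*(2*v) = 4*v²)
(23*D(11) + 112)*R(-2) = (23*(4*11²) + 112)*(25*(-2)) = (23*(4*121) + 112)*(-50) = (23*484 + 112)*(-50) = (11132 + 112)*(-50) = 11244*(-50) = -562200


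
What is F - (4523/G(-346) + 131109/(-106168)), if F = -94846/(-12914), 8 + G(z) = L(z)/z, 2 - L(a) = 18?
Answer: 68062884920557/117910605472 ≈ 577.24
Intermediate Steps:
L(a) = -16 (L(a) = 2 - 1*18 = 2 - 18 = -16)
G(z) = -8 - 16/z
F = 47423/6457 (F = -94846*(-1/12914) = 47423/6457 ≈ 7.3444)
F - (4523/G(-346) + 131109/(-106168)) = 47423/6457 - (4523/(-8 - 16/(-346)) + 131109/(-106168)) = 47423/6457 - (4523/(-8 - 16*(-1/346)) + 131109*(-1/106168)) = 47423/6457 - (4523/(-8 + 8/173) - 131109/106168) = 47423/6457 - (4523/(-1376/173) - 131109/106168) = 47423/6457 - (4523*(-173/1376) - 131109/106168) = 47423/6457 - (-782479/1376 - 131109/106168) = 47423/6457 - 1*(-10406829557/18260896) = 47423/6457 + 10406829557/18260896 = 68062884920557/117910605472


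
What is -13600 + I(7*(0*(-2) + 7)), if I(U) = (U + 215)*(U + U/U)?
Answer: -400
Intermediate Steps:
I(U) = (1 + U)*(215 + U) (I(U) = (215 + U)*(U + 1) = (215 + U)*(1 + U) = (1 + U)*(215 + U))
-13600 + I(7*(0*(-2) + 7)) = -13600 + (215 + (7*(0*(-2) + 7))² + 216*(7*(0*(-2) + 7))) = -13600 + (215 + (7*(0 + 7))² + 216*(7*(0 + 7))) = -13600 + (215 + (7*7)² + 216*(7*7)) = -13600 + (215 + 49² + 216*49) = -13600 + (215 + 2401 + 10584) = -13600 + 13200 = -400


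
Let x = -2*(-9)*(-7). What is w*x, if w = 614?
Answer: -77364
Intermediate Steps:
x = -126 (x = 18*(-7) = -126)
w*x = 614*(-126) = -77364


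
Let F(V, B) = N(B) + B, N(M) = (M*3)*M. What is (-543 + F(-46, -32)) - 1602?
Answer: 895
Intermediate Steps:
N(M) = 3*M**2 (N(M) = (3*M)*M = 3*M**2)
F(V, B) = B + 3*B**2 (F(V, B) = 3*B**2 + B = B + 3*B**2)
(-543 + F(-46, -32)) - 1602 = (-543 - 32*(1 + 3*(-32))) - 1602 = (-543 - 32*(1 - 96)) - 1602 = (-543 - 32*(-95)) - 1602 = (-543 + 3040) - 1602 = 2497 - 1602 = 895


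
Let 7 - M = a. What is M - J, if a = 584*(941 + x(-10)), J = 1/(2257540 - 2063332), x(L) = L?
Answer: -105590306977/194208 ≈ -5.4370e+5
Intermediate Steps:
J = 1/194208 ≈ 5.1491e-6
a = 543704 (a = 584*(941 - 10) = 584*931 = 543704)
M = -543697 (M = 7 - 1*543704 = 7 - 543704 = -543697)
M - J = -543697 - 1*1/194208 = -543697 - 1/194208 = -105590306977/194208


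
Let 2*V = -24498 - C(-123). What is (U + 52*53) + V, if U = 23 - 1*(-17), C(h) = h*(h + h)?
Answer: -24582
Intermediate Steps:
C(h) = 2*h² (C(h) = h*(2*h) = 2*h²)
U = 40 (U = 23 + 17 = 40)
V = -27378 (V = (-24498 - 2*(-123)²)/2 = (-24498 - 2*15129)/2 = (-24498 - 1*30258)/2 = (-24498 - 30258)/2 = (½)*(-54756) = -27378)
(U + 52*53) + V = (40 + 52*53) - 27378 = (40 + 2756) - 27378 = 2796 - 27378 = -24582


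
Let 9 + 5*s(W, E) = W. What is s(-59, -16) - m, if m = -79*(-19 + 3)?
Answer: -6388/5 ≈ -1277.6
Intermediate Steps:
m = 1264 (m = -79*(-16) = 1264)
s(W, E) = -9/5 + W/5
s(-59, -16) - m = (-9/5 + (1/5)*(-59)) - 1*1264 = (-9/5 - 59/5) - 1264 = -68/5 - 1264 = -6388/5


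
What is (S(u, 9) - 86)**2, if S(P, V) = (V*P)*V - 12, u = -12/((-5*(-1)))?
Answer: 2137444/25 ≈ 85498.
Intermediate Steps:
u = -12/5 ≈ -2.4000
S(P, V) = -12 + P*V**2 (S(P, V) = (P*V)*V - 12 = P*V**2 - 12 = -12 + P*V**2)
(S(u, 9) - 86)**2 = ((-12 - 12/5*9**2) - 86)**2 = ((-12 - 12/5*81) - 86)**2 = ((-12 - 972/5) - 86)**2 = (-1032/5 - 86)**2 = (-1462/5)**2 = 2137444/25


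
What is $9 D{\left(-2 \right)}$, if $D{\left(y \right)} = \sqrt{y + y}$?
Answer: $18 i \approx 18.0 i$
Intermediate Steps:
$D{\left(y \right)} = \sqrt{2} \sqrt{y}$ ($D{\left(y \right)} = \sqrt{2 y} = \sqrt{2} \sqrt{y}$)
$9 D{\left(-2 \right)} = 9 \sqrt{2} \sqrt{-2} = 9 \sqrt{2} i \sqrt{2} = 9 \cdot 2 i = 18 i$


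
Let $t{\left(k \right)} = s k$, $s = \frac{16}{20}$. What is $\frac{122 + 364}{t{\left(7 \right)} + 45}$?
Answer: $\frac{2430}{253} \approx 9.6047$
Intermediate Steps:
$s = \frac{4}{5}$ ($s = 16 \cdot \frac{1}{20} = \frac{4}{5} \approx 0.8$)
$t{\left(k \right)} = \frac{4 k}{5}$
$\frac{122 + 364}{t{\left(7 \right)} + 45} = \frac{122 + 364}{\frac{4}{5} \cdot 7 + 45} = \frac{486}{\frac{28}{5} + 45} = \frac{486}{\frac{253}{5}} = 486 \cdot \frac{5}{253} = \frac{2430}{253}$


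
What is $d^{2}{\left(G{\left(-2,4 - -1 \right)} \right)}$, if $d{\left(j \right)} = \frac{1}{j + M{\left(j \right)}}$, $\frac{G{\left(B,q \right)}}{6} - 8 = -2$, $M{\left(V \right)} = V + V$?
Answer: $\frac{1}{11664} \approx 8.5734 \cdot 10^{-5}$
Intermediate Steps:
$M{\left(V \right)} = 2 V$
$G{\left(B,q \right)} = 36$ ($G{\left(B,q \right)} = 48 + 6 \left(-2\right) = 48 - 12 = 36$)
$d{\left(j \right)} = \frac{1}{3 j}$ ($d{\left(j \right)} = \frac{1}{j + 2 j} = \frac{1}{3 j}$)
$d^{2}{\left(G{\left(-2,4 - -1 \right)} \right)} = \left(\frac{1}{3 \cdot 36}\right)^{2} = \left(\frac{1}{3} \cdot \frac{1}{36}\right)^{2} = \left(\frac{1}{108}\right)^{2} = \frac{1}{11664}$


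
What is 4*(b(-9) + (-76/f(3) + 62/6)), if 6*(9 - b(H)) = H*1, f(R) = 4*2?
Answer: 136/3 ≈ 45.333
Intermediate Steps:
f(R) = 8
b(H) = 9 - H/6
4*(b(-9) + (-76/f(3) + 62/6)) = 4*((9 - ⅙*(-9)) + (-76/8 + 62/6)) = 4*((9 + 3/2) + (-76*⅛ + 62*(⅙))) = 4*(21/2 + (-19/2 + 31/3)) = 4*(21/2 + ⅚) = 4*(34/3) = 136/3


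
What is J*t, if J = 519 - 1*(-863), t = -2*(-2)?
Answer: 5528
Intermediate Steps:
t = 4
J = 1382 (J = 519 + 863 = 1382)
J*t = 1382*4 = 5528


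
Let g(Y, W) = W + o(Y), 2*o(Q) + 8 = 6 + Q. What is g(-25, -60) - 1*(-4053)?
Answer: 7959/2 ≈ 3979.5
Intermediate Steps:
o(Q) = -1 + Q/2 (o(Q) = -4 + (6 + Q)/2 = -4 + (3 + Q/2) = -1 + Q/2)
g(Y, W) = -1 + W + Y/2 (g(Y, W) = W + (-1 + Y/2) = -1 + W + Y/2)
g(-25, -60) - 1*(-4053) = (-1 - 60 + (½)*(-25)) - 1*(-4053) = (-1 - 60 - 25/2) + 4053 = -147/2 + 4053 = 7959/2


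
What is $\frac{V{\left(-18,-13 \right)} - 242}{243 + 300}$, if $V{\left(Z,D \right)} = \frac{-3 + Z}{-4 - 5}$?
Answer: $- \frac{719}{1629} \approx -0.44138$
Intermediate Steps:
$V{\left(Z,D \right)} = \frac{1}{3} - \frac{Z}{9}$ ($V{\left(Z,D \right)} = \frac{-3 + Z}{-9} = \left(-3 + Z\right) \left(- \frac{1}{9}\right) = \frac{1}{3} - \frac{Z}{9}$)
$\frac{V{\left(-18,-13 \right)} - 242}{243 + 300} = \frac{\left(\frac{1}{3} - -2\right) - 242}{243 + 300} = \frac{\left(\frac{1}{3} + 2\right) - 242}{543} = \left(\frac{7}{3} - 242\right) \frac{1}{543} = \left(- \frac{719}{3}\right) \frac{1}{543} = - \frac{719}{1629}$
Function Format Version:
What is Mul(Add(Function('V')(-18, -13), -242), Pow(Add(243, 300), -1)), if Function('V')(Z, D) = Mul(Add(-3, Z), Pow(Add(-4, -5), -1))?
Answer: Rational(-719, 1629) ≈ -0.44138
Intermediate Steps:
Function('V')(Z, D) = Add(Rational(1, 3), Mul(Rational(-1, 9), Z)) (Function('V')(Z, D) = Mul(Add(-3, Z), Pow(-9, -1)) = Mul(Add(-3, Z), Rational(-1, 9)) = Add(Rational(1, 3), Mul(Rational(-1, 9), Z)))
Mul(Add(Function('V')(-18, -13), -242), Pow(Add(243, 300), -1)) = Mul(Add(Add(Rational(1, 3), Mul(Rational(-1, 9), -18)), -242), Pow(Add(243, 300), -1)) = Mul(Add(Add(Rational(1, 3), 2), -242), Pow(543, -1)) = Mul(Add(Rational(7, 3), -242), Rational(1, 543)) = Mul(Rational(-719, 3), Rational(1, 543)) = Rational(-719, 1629)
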